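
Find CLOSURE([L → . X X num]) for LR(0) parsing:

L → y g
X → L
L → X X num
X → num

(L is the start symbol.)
{ [L → . X X num], [L → . y g], [X → . L], [X → . num] }

Start with: [L → . X X num]
  [L → . X X num] has the dot before X: add [X → . L], [X → . num]
  [X → . L] has the dot before L: add [L → . y g]
No further items can be added.

CLOSURE = { [L → . X X num], [L → . y g], [X → . L], [X → . num] }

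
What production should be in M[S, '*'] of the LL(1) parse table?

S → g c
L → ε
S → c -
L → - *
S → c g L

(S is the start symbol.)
To find M[S, '*'], we find productions for S where '*' is in the predict set (PREDICT(N → α) = (FIRST(α) \ {ε}) ∪ (FOLLOW(N) if α ⇒* ε)).

S → g c: PREDICT = { 'g' }
S → c -: PREDICT = { 'c' }
S → c g L: PREDICT = { 'c' }

M[S, '*'] is empty (no production applies)

Answer: Empty (error entry)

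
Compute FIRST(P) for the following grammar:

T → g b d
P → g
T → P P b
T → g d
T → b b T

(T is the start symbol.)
To compute FIRST(P), examine every production with P on the left-hand side, reading each right-hand side left to right until a non-nullable symbol is reached.

From P → g:
  - g is a terminal: add 'g' and stop

Collecting: FIRST(P) = { 'g' }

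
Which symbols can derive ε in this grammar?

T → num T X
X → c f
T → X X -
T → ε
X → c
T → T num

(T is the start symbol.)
{ 'T' }

A non-terminal is nullable if it can derive ε (the empty string): either it has an ε-production, or it has a production whose right-hand side consists entirely of nullable non-terminals.

ε-productions: T → ε
So T is immediately nullable.
No further non-terminal can be added: every production for the remaining non-terminals contains a terminal or a non-nullable non-terminal.
Nullable = { 'T' }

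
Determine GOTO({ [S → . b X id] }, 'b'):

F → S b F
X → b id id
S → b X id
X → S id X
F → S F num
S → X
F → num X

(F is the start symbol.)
GOTO(I, 'b') = CLOSURE({ [A → αX.β] : [A → α.Xβ] ∈ I, X = 'b' })

Items with dot before 'b', with the dot advanced:
  [S → . b X id] → [S → b . X id]
Closure of the advanced items:
  [S → b . X id] has the dot before X: add [X → . b id id], [X → . S id X]
  [X → . S id X] has the dot before S: add [S → . b X id], [S → . X]

GOTO = { [S → . X], [S → . b X id], [S → b . X id], [X → . S id X], [X → . b id id] }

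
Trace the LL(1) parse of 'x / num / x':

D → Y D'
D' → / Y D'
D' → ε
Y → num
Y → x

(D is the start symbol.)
Stack is shown with the top on the left.

Stack     Input          Action
-------------------------------
D $       x / num / x $  output D → Y D'
Y D' $    x / num / x $  output Y → x
x D' $    x / num / x $  match 'x'
D' $      / num / x $    output D' → / Y D'
/ Y D' $  / num / x $    match '/'
Y D' $    num / x $      output Y → num
num D' $  num / x $      match 'num'
D' $      / x $          output D' → / Y D'
/ Y D' $  / x $          match '/'
Y D' $    x $            output Y → x
x D' $    x $            match 'x'
D' $      $              output D' → ε
$         $              accept

The string is accepted.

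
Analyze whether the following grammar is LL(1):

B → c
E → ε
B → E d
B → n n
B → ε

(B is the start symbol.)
A grammar is LL(1) if for each non-terminal N with multiple productions, the predict sets of those productions are pairwise disjoint, where PREDICT(N → α) = (FIRST(α) \ {ε}) ∪ (FOLLOW(N) if α ⇒* ε).

Relevant sets:
  FIRST(E) = { ε }
  FOLLOW(B) = { $ }

For B:
  PREDICT(B → c) = { 'c' }
  PREDICT(B → E d) = { 'd' }
  PREDICT(B → n n) = { 'n' }
  PREDICT(B → ε) = { $ }
E has a single production, so nothing to check there.

All predict sets are disjoint. The grammar IS LL(1).

Answer: Yes, the grammar is LL(1).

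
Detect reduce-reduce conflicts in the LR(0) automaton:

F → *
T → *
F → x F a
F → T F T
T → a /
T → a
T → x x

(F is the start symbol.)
A reduce-reduce conflict occurs when an LR(0) state has two complete items [A → α .] and [B → β .] — both call for a reduction, and with no lookahead the parser cannot choose between them.

Augment with F' → F and build the canonical LR(0) collection (I0 = CLOSURE({[F' → . F]}), then GOTO on every symbol after a dot until no new states appear). It has 15 states:
  I0: { [F → . *], [F → . T F T], [F → . x F a], [F' → . F], [T → . *], [T → . a /], [T → . a], [T → . x x] }  — shift
  I1: { [F → * .], [T → * .] }  — 2 reduces
  I2: { [F' → F .] }  — accept
  I3: { [F → . *], [F → . T F T], [F → . x F a], [F → T . F T], [T → . *], [T → . a /], [T → . a], [T → . x x] }  — shift
  I4: { [T → a . /], [T → a .] }  — shift, reduce
  I5: { [F → . *], [F → . T F T], [F → . x F a], [F → x . F a], [T → . *], [T → . a /], [T → . a], [T → . x x], [T → x . x] }  — shift
  I6: { [F → x F . a] }  — shift
  I7: { [F → . *], [F → . T F T], [F → . x F a], [F → x . F a], [T → . *], [T → . a /], [T → . a], [T → . x x], [T → x . x], [T → x x .] }  — shift, reduce
  I8: { [F → x F a .] }  — reduce
  I9: { [T → a / .] }  — reduce
  I10: { [F → T F . T], [T → . *], [T → . a /], [T → . a], [T → . x x] }  — shift
  I11: { [T → * .] }  — reduce
  I12: { [F → T F T .] }  — reduce
  I13: { [T → x . x] }  — shift
  I14: { [T → x x .] }  — reduce

I1 contains complete items [F → * .], [T → * .] — reduce-reduce conflict.

Answer: Yes — I1: [F → * .] vs [T → * .]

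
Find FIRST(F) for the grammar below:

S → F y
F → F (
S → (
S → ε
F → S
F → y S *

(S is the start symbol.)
{ '(', 'y', ε }

To compute FIRST(F), examine every production with F on the left-hand side, reading each right-hand side left to right until a non-nullable symbol is reached.

FIRST sets of the other non-terminals involved (by the same procedure, iterated to a fixed point):
  FIRST(S) = { '(', 'y', ε }

From F → F (:
  - F is the symbol being defined: contributes nothing new
    F is nullable, so continue to the next symbol
  - '(' is a terminal: add '(' and stop
From F → S:
  - S is a non-terminal: add FIRST(S) \ {ε} = { '(', 'y' }
    S is nullable and nothing follows, so the whole right-hand side can vanish: ε ∈ FIRST(F)
From F → y S *:
  - y is a terminal: add 'y' and stop

Collecting: FIRST(F) = { '(', 'y', ε }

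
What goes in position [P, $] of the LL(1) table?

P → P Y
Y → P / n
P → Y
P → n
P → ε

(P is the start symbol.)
P → ε

To find M[P, $], we find productions for P where $ is in the predict set (PREDICT(N → α) = (FIRST(α) \ {ε}) ∪ (FOLLOW(N) if α ⇒* ε)).

Relevant sets:
  FIRST(P) = { '/', 'n', ε }
  FIRST(Y) = { '/', 'n' }
  FOLLOW(P) = { $, '/', 'n' }

P → P Y: PREDICT = { '/', 'n' }
P → Y: PREDICT = { '/', 'n' }
P → n: PREDICT = { 'n' }
P → ε: PREDICT = { $, '/', 'n' }
  $ is in predict set, so this production goes in M[P, $]

M[P, $] = P → ε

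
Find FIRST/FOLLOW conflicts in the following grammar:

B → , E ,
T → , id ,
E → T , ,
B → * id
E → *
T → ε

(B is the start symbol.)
Yes. T → ',' id ',' with FOLLOW(T) on { ',' }

A FIRST/FOLLOW conflict occurs when a non-terminal N has a nullable alternative N → β (β ⇒* ε) and another alternative N → α with FIRST(α) ∩ FOLLOW(N) ≠ ∅: on such a lookahead the parser cannot decide between expanding α and letting N vanish via β.

Nullable non-terminals: T.

T: nullable alternative(s) T → ε; FOLLOW(T) = { ',' }
  T → , id ,: FIRST \ {ε} = { ',' } — overlaps FOLLOW(T) on { ',' }: CONFLICT
  T → ε: FIRST \ {ε} = { } — this is the only nullable alternative, skip

B, E have no nullable alternative, so no FIRST/FOLLOW check is needed there.

So the grammar has 1 FIRST/FOLLOW conflict (marked CONFLICT above).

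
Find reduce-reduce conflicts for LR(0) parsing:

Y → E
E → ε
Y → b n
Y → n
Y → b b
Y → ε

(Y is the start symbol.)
Augment with Y' → Y and build the canonical LR(0) collection (I0 = CLOSURE({[Y' → . Y]}), then GOTO on every symbol after a dot until no new states appear). It has 7 states:
  I0: { [E → .], [Y → . E], [Y → . b b], [Y → . b n], [Y → . n], [Y → .], [Y' → . Y] }  — shift, 2 reduces
  I1: { [Y → E .] }  — reduce
  I2: { [Y' → Y .] }  — accept
  I3: { [Y → b . b], [Y → b . n] }  — shift
  I4: { [Y → n .] }  — reduce
  I5: { [Y → b b .] }  — reduce
  I6: { [Y → b n .] }  — reduce

I0 contains complete items [E → .], [Y → .] — reduce-reduce conflict.

Answer: Yes — I0: [E → .] vs [Y → .]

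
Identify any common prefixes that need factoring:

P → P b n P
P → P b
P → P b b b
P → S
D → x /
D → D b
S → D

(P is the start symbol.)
Left-factoring is needed when two productions for the same non-terminal
share a common prefix on the right-hand side.

Productions for P:
  P → P b n P
  P → P b
  P → P b b b
  P → S
Productions for D:
  D → x /
  D → D b

Found common prefix 'P b' in productions for P

Answer: Yes, P has productions with common prefix 'P b'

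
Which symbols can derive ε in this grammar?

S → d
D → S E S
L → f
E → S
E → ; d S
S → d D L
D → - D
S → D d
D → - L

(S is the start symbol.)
There are no ε-productions, so no non-terminal can derive ε.
No non-terminals are nullable.

Answer: None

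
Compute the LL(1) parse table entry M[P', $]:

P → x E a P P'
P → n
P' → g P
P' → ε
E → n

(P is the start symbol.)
P' → ε

To find M[P', $], we find productions for P' where $ is in the predict set (PREDICT(N → α) = (FIRST(α) \ {ε}) ∪ (FOLLOW(N) if α ⇒* ε)).

Relevant sets:
  FOLLOW(P') = { $, 'g' }

P' → g P: PREDICT = { 'g' }
P' → ε: PREDICT = { $, 'g' }
  $ is in predict set, so this production goes in M[P', $]

M[P', $] = P' → ε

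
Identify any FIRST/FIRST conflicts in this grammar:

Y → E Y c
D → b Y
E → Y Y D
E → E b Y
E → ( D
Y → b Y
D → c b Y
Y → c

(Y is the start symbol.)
A FIRST/FIRST conflict occurs when two productions N → α and N → β for the same non-terminal have FIRST(α) ∩ FIRST(β) ≠ ∅ (with ε ∈ FIRST of a nullable right-hand side, so two nullable alternatives also conflict).

FIRST sets of the non-terminals at (or reachable through a nullable prefix from) the front of some alternative:
  FIRST(E) = { '(', 'b', 'c' }
  FIRST(Y) = { '(', 'b', 'c' }

Productions for Y:
  Y → E Y c: FIRST = { '(', 'b', 'c' }
  Y → b Y: FIRST = { 'b' }
  Y → c: FIRST = { 'c' }
Productions for D:
  D → b Y: FIRST = { 'b' }
  D → c b Y: FIRST = { 'c' }
Productions for E:
  E → Y Y D: FIRST = { '(', 'b', 'c' }
  E → E b Y: FIRST = { '(', 'b', 'c' }
  E → ( D: FIRST = { '(' }

Conflict for Y: Y → E Y c and Y → b Y
  Overlap: { 'b' }
Conflict for Y: Y → E Y c and Y → c
  Overlap: { 'c' }
Conflict for E: E → Y Y D and E → E b Y
  Overlap: { '(', 'b', 'c' }
Conflict for E: E → Y Y D and E → ( D
  Overlap: { '(' }
Conflict for E: E → E b Y and E → ( D
  Overlap: { '(' }

Answer: Yes. Y → E Y c / Y → b Y on { 'b' }; Y → E Y c / Y → c on { 'c' }; E → Y Y D / E → E b Y on { '(', 'b', 'c' }; E → Y Y D / E → '(' D on { '(' }; E → E b Y / E → '(' D on { '(' }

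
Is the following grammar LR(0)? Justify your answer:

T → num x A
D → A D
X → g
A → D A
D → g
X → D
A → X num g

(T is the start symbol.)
No. Shift-reduce conflict between [T → num x A .] and [D → . g]

Augment with T' → T and build the canonical LR(0) collection (I0 = CLOSURE({[T' → . T]}), then GOTO on every symbol after a dot until no new states appear). It has 13 states:
  I0: { [T → . num x A], [T' → . T] }  — shift
  I1: { [T' → T .] }  — accept
  I2: { [T → num . x A] }  — shift
  I3: { [A → . D A], [A → . X num g], [D → . A D], [D → . g], [T → num x . A], [X → . D], [X → . g] }  — shift
  I4: { [A → . D A], [A → . X num g], [D → . A D], [D → . g], [D → A . D], [T → num x A .], [X → . D], [X → . g] }  — shift, reduce
  I5: { [A → . D A], [A → . X num g], [A → D . A], [D → . A D], [D → . g], [X → . D], [X → . g], [X → D .] }  — shift, reduce
  I6: { [A → X . num g] }  — shift
  I7: { [D → g .], [X → g .] }  — 2 reduces
  I8: { [A → X num . g] }  — shift
  I9: { [A → X num g .] }  — reduce
  I10: { [A → . D A], [A → . X num g], [A → D A .], [D → . A D], [D → . g], [D → A . D], [X → . D], [X → . g] }  — shift, reduce
  I11: { [A → . D A], [A → . X num g], [D → . A D], [D → . g], [D → A . D], [X → . D], [X → . g] }  — shift
  I12: { [A → . D A], [A → . X num g], [A → D . A], [D → . A D], [D → . g], [D → A D .], [X → . D], [X → . g], [X → D .] }  — shift, 2 reduces

Conflict in state I4:
  Shift-reduce conflict between [T → num x A .] and [D → . g]
So the grammar is NOT LR(0).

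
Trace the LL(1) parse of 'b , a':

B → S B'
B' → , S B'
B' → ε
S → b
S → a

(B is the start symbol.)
LL(1) parsing maintains a stack (initially the start symbol over $) and the input. At each step: if the stack top is a terminal, match it against the current input token; if it is a non-terminal N, replace it with the RHS of M[N, lookahead] (the unique production whose predict set contains the lookahead).

Stack is shown with the top on the left.

Stack     Input    Action
-------------------------
B $       b , a $  output B → S B'
S B' $    b , a $  output S → b
b B' $    b , a $  match 'b'
B' $      , a $    output B' → , S B'
, S B' $  , a $    match ','
S B' $    a $      output S → a
a B' $    a $      match 'a'
B' $      $        output B' → ε
$         $        accept

The string is accepted.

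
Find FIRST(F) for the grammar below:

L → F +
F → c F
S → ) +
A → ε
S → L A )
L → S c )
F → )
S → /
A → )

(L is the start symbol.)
To compute FIRST(F), examine every production with F on the left-hand side, reading each right-hand side left to right until a non-nullable symbol is reached.

From F → c F:
  - c is a terminal: add 'c' and stop
From F → ):
  - ')' is a terminal: add ')' and stop

Collecting: FIRST(F) = { ')', 'c' }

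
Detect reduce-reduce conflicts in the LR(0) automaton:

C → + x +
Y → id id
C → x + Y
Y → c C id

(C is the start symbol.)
No reduce-reduce conflicts

A reduce-reduce conflict occurs when an LR(0) state has two complete items [A → α .] and [B → β .] — both call for a reduction, and with no lookahead the parser cannot choose between them.

Augment with C' → C and build the canonical LR(0) collection (I0 = CLOSURE({[C' → . C]}), then GOTO on every symbol after a dot until no new states appear). It has 13 states:
  I0: { [C → . + x +], [C → . x + Y], [C' → . C] }  — shift
  I1: { [C → + . x +] }  — shift
  I2: { [C' → C .] }  — accept
  I3: { [C → x . + Y] }  — shift
  I4: { [C → x + . Y], [Y → . c C id], [Y → . id id] }  — shift
  I5: { [C → x + Y .] }  — reduce
  I6: { [C → . + x +], [C → . x + Y], [Y → c . C id] }  — shift
  I7: { [Y → id . id] }  — shift
  I8: { [Y → id id .] }  — reduce
  I9: { [Y → c C . id] }  — shift
  I10: { [Y → c C id .] }  — reduce
  I11: { [C → + x . +] }  — shift
  I12: { [C → + x + .] }  — reduce

No state contains more than one complete item.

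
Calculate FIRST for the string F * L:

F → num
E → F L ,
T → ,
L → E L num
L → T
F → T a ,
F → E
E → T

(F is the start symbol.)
{ ',', 'num' }

FIRST sets of the non-terminals involved (from the grammar, by fixed-point iteration):
  FIRST(F) = { ',', 'num' }

To compute FIRST(F * L), process the symbols left to right:
Symbol F is a non-terminal. Add FIRST(F) \ {ε} = { ',', 'num' }
F is not nullable (ε ∉ FIRST(F)), so stop here.
FIRST(F * L) = { ',', 'num' }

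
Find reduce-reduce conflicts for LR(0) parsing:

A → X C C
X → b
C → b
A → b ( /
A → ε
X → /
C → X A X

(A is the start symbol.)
A reduce-reduce conflict occurs when an LR(0) state has two complete items [A → α .] and [B → β .] — both call for a reduction, and with no lookahead the parser cannot choose between them.

Augment with A' → A and build the canonical LR(0) collection (I0 = CLOSURE({[A' → . A]}), then GOTO on every symbol after a dot until no new states appear). It has 14 states:
  I0: { [A → . X C C], [A → . b ( /], [A → .], [A' → . A], [X → . /], [X → . b] }  — shift, reduce
  I1: { [X → / .] }  — reduce
  I2: { [A' → A .] }  — accept
  I3: { [A → X . C C], [C → . X A X], [C → . b], [X → . /], [X → . b] }  — shift
  I4: { [A → b . ( /], [X → b .] }  — shift, reduce
  I5: { [A → b ( . /] }  — shift
  I6: { [A → b ( / .] }  — reduce
  I7: { [A → X C . C], [C → . X A X], [C → . b], [X → . /], [X → . b] }  — shift
  I8: { [A → . X C C], [A → . b ( /], [A → .], [C → X . A X], [X → . /], [X → . b] }  — shift, reduce
  I9: { [C → b .], [X → b .] }  — 2 reduces
  I10: { [C → X A . X], [X → . /], [X → . b] }  — shift
  I11: { [C → X A X .] }  — reduce
  I12: { [X → b .] }  — reduce
  I13: { [A → X C C .] }  — reduce

I9 contains complete items [C → b .], [X → b .] — reduce-reduce conflict.

Answer: Yes — I9: [C → b .] vs [X → b .]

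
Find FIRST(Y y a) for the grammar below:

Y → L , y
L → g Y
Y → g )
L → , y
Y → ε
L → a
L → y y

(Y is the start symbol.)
{ ',', 'a', 'g', 'y' }

FIRST sets of the non-terminals involved (from the grammar, by fixed-point iteration):
  FIRST(Y) = { ',', 'a', 'g', 'y', ε }

To compute FIRST(Y y a), process the symbols left to right:
Symbol Y is a non-terminal. Add FIRST(Y) \ {ε} = { ',', 'a', 'g', 'y' }
Y is nullable (ε ∈ FIRST(Y)), continue to the next symbol.
Symbol y is a terminal. Add 'y' and stop.
FIRST(Y y a) = { ',', 'a', 'g', 'y' }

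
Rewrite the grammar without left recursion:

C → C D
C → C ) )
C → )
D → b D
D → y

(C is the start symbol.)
C is directly left-recursive. The standard transformation for
  A → A α₁ | ... | A α_m | β₁ | ... | β_n
is
  A  → β₁ A' | ... | β_n A'
  A' → α₁ A' | ... | α_m A' | ε

C → ) becomes C → ) C'
C → C D becomes C' → D C'
C → C ) ) becomes C' → ) ) C'
Add C' → ε

Productions for other non-terminals are unchanged:
  D → b D
  D → y

Resulting grammar:
C → ) C'
C' → D C'
C' → ) ) C'
C' → ε
D → b D
D → y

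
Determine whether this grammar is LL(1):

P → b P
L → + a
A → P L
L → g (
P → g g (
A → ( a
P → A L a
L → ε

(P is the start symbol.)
A grammar is LL(1) if for each non-terminal N with multiple productions, the predict sets of those productions are pairwise disjoint, where PREDICT(N → α) = (FIRST(α) \ {ε}) ∪ (FOLLOW(N) if α ⇒* ε).

Relevant sets:
  FIRST(A) = { '(', 'b', 'g' }
  FIRST(P) = { '(', 'b', 'g' }
  FOLLOW(L) = { '+', 'a', 'g' }

For P:
  PREDICT(P → b P) = { 'b' }
  PREDICT(P → g g '(') = { 'g' }
  PREDICT(P → A L a) = { '(', 'b', 'g' }
For L:
  PREDICT(L → '+' a) = { '+' }
  PREDICT(L → g '(') = { 'g' }
  PREDICT(L → ε) = { '+', 'a', 'g' }
For A:
  PREDICT(A → P L) = { '(', 'b', 'g' }
  PREDICT(A → '(' a) = { '(' }

Conflict found: Predict set conflict for P: { 'b' }
The grammar is NOT LL(1).

Answer: No. Predict set conflict for P: { 'b' }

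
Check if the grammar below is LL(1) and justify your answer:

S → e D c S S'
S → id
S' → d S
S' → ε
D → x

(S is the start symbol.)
A grammar is LL(1) if for each non-terminal N with multiple productions, the predict sets of those productions are pairwise disjoint, where PREDICT(N → α) = (FIRST(α) \ {ε}) ∪ (FOLLOW(N) if α ⇒* ε).

Relevant sets:
  FOLLOW(S') = { $, 'd' }

For S:
  PREDICT(S → e D c S S') = { 'e' }
  PREDICT(S → id) = { 'id' }
For S':
  PREDICT(S' → d S) = { 'd' }
  PREDICT(S' → ε) = { $, 'd' }
D has a single production, so nothing to check there.

Conflict found: Predict set conflict for S': { 'd' }
The grammar is NOT LL(1).

Answer: No. Predict set conflict for S': { 'd' }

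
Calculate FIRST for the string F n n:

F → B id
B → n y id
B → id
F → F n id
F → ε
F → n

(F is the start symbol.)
FIRST sets of the non-terminals involved (from the grammar, by fixed-point iteration):
  FIRST(F) = { 'id', 'n', ε }

To compute FIRST(F n n), process the symbols left to right:
Symbol F is a non-terminal. Add FIRST(F) \ {ε} = { 'id', 'n' }
F is nullable (ε ∈ FIRST(F)), continue to the next symbol.
Symbol n is a terminal. Add 'n' and stop.
FIRST(F n n) = { 'id', 'n' }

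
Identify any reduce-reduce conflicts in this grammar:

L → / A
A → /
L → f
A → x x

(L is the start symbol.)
No reduce-reduce conflicts

A reduce-reduce conflict occurs when an LR(0) state has two complete items [A → α .] and [B → β .] — both call for a reduction, and with no lookahead the parser cannot choose between them.

Augment with L' → L and build the canonical LR(0) collection (I0 = CLOSURE({[L' → . L]}), then GOTO on every symbol after a dot until no new states appear). It has 8 states:
  I0: { [L → . / A], [L → . f], [L' → . L] }  — shift
  I1: { [A → . /], [A → . x x], [L → / . A] }  — shift
  I2: { [L' → L .] }  — accept
  I3: { [L → f .] }  — reduce
  I4: { [A → / .] }  — reduce
  I5: { [L → / A .] }  — reduce
  I6: { [A → x . x] }  — shift
  I7: { [A → x x .] }  — reduce

No state contains more than one complete item.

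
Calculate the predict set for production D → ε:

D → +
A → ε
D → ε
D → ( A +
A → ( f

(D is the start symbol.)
PREDICT(D → ε) = (FIRST(RHS) \ {ε}) ∪ (FOLLOW(D) if ε ∈ FIRST(RHS), i.e. RHS ⇒* ε)
The right-hand side is ε (FIRST(ε) = { ε }), so the predict set is FOLLOW(D) = { $ }
PREDICT(D → ε) = { $ }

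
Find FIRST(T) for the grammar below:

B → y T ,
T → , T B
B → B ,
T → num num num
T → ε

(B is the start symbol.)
{ ',', 'num', ε }

From T → , T B:
  - ',' is a terminal: add ',' and stop
From T → num num num:
  - num is a terminal: add 'num' and stop
From T → ε:
  - ε-production, so ε ∈ FIRST(T)

Collecting: FIRST(T) = { ',', 'num', ε }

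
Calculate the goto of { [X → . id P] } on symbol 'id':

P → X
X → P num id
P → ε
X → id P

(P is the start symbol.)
{ [P → . X], [P → .], [X → . P num id], [X → . id P], [X → id . P] }

GOTO(I, 'id') = CLOSURE({ [A → αX.β] : [A → α.Xβ] ∈ I, X = 'id' })

Items with dot before 'id', with the dot advanced:
  [X → . id P] → [X → id . P]
Closure of the advanced items:
  [X → id . P] has the dot before P: add [P → . X], [P → .]
  [P → . X] has the dot before X: add [X → . P num id], [X → . id P]

GOTO = { [P → . X], [P → .], [X → . P num id], [X → . id P], [X → id . P] }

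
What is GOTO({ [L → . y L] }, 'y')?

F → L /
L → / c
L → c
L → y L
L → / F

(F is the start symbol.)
{ [L → . / F], [L → . / c], [L → . c], [L → . y L], [L → y . L] }

GOTO(I, 'y') = CLOSURE({ [A → αX.β] : [A → α.Xβ] ∈ I, X = 'y' })

Items with dot before 'y', with the dot advanced:
  [L → . y L] → [L → y . L]
Closure of the advanced items:
  [L → y . L] has the dot before L: add [L → . / c], [L → . c], [L → . y L], [L → . / F]

GOTO = { [L → . / F], [L → . / c], [L → . c], [L → . y L], [L → y . L] }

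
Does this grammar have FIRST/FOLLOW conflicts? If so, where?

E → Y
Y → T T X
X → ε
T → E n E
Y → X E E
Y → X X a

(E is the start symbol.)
No FIRST/FOLLOW conflicts.

Nullable non-terminals: X.
X has a nullable alternative but only one production, so nothing to check.

E, T, Y have no nullable alternative, so no FIRST/FOLLOW check is needed there.

No FIRST/FOLLOW conflicts found.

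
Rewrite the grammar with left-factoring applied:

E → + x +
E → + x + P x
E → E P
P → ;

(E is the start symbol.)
Left-factoring transforms A → αβ₁ | αβ₂ into A → αA' and A' → β₁ | β₂
(α is the longest common prefix among the alternatives). Repeat until
no nonterminal has two alternatives with a common prefix.

Round 1: E has alternatives sharing prefix '+ x +'. Introduce E': E → + x + E'
  Add: E' → ε
  Add: E' → P x

No remaining common prefixes — done.

Resulting grammar:
E → + x + E'
E' → ε
E' → P x
E → E P
P → ;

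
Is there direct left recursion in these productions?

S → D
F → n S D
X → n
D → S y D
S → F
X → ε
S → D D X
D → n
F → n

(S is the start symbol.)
No direct left recursion

Direct left recursion occurs when N → N α for some non-terminal N (the right-hand side begins with the left-hand side itself).

S → D: starts with D
F → n S D: starts with n
X → n: starts with n
D → S y D: starts with S
S → F: starts with F
X → ε: starts with ε
S → D D X: starts with D
D → n: starts with n
F → n: starts with n

No direct left recursion found.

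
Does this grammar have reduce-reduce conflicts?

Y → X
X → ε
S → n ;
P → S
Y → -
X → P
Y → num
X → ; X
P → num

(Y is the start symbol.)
A reduce-reduce conflict occurs when an LR(0) state has two complete items [A → α .] and [B → β .] — both call for a reduction, and with no lookahead the parser cannot choose between them.

Augment with Y' → Y and build the canonical LR(0) collection (I0 = CLOSURE({[Y' → . Y]}), then GOTO on every symbol after a dot until no new states appear). It has 12 states:
  I0: { [P → . S], [P → . num], [S → . n ;], [X → . ; X], [X → . P], [X → .], [Y → . -], [Y → . X], [Y → . num], [Y' → . Y] }  — shift, reduce
  I1: { [Y → - .] }  — reduce
  I2: { [P → . S], [P → . num], [S → . n ;], [X → . ; X], [X → . P], [X → .], [X → ; . X] }  — shift, reduce
  I3: { [X → P .] }  — reduce
  I4: { [P → S .] }  — reduce
  I5: { [Y → X .] }  — reduce
  I6: { [Y' → Y .] }  — accept
  I7: { [S → n . ;] }  — shift
  I8: { [P → num .], [Y → num .] }  — 2 reduces
  I9: { [S → n ; .] }  — reduce
  I10: { [X → ; X .] }  — reduce
  I11: { [P → num .] }  — reduce

I8 contains complete items [P → num .], [Y → num .] — reduce-reduce conflict.

Answer: Yes — I8: [P → num .] vs [Y → num .]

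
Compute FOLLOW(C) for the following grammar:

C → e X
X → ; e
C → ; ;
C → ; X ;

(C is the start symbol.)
{ $ }

To compute FOLLOW(C), find every occurrence of C on a right-hand side N → α C β: add FIRST(β) \ {ε}, and if β is empty or nullable also add FOLLOW(N). Iterate to a fixed point.

C is the start symbol, so $ ∈ FOLLOW(C).
C does not occur on any right-hand side.

Taking the union: FOLLOW(C) = { $ }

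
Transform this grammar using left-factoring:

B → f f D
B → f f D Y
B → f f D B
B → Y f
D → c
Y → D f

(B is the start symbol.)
Left-factoring transforms A → αβ₁ | αβ₂ into A → αA' and A' → β₁ | β₂
(α is the longest common prefix among the alternatives). Repeat until
no nonterminal has two alternatives with a common prefix.

Round 1: B has alternatives sharing prefix 'f f D'. Introduce B': B → f f D B'
  Add: B' → ε
  Add: B' → Y
  Add: B' → B

No remaining common prefixes — done.

Resulting grammar:
B → f f D B'
B' → ε
B' → Y
B' → B
B → Y f
D → c
Y → D f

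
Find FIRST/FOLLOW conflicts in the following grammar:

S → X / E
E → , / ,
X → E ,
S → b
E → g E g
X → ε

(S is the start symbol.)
Nullable non-terminals: X.
FIRST sets used below: FIRST(E) = { ',', 'g' }

X: nullable alternative(s) X → ε; FOLLOW(X) = { '/' }
  X → E ,: FIRST \ {ε} = { ',', 'g' } — disjoint from FOLLOW(X)
  X → ε: FIRST \ {ε} = { } — this is the only nullable alternative, skip

E, S have no nullable alternative, so no FIRST/FOLLOW check is needed there.

No FIRST/FOLLOW conflicts found.

Answer: No FIRST/FOLLOW conflicts.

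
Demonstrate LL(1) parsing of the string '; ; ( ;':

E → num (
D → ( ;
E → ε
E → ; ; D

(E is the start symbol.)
LL(1) parsing maintains a stack (initially the start symbol over $) and the input. At each step: if the stack top is a terminal, match it against the current input token; if it is a non-terminal N, replace it with the RHS of M[N, lookahead] (the unique production whose predict set contains the lookahead).

Stack is shown with the top on the left.

Stack    Input      Action
--------------------------
E $      ; ; ( ; $  output E → ; ; D
; ; D $  ; ; ( ; $  match ';'
; D $    ; ( ; $    match ';'
D $      ( ; $      output D → ( ;
( ; $    ( ; $      match '('
; $      ; $        match ';'
$        $          accept

The string is accepted.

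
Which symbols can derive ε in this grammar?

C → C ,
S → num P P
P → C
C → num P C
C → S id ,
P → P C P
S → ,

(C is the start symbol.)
None

A non-terminal is nullable if it can derive ε (the empty string): either it has an ε-production, or it has a production whose right-hand side consists entirely of nullable non-terminals.

There are no ε-productions, so no non-terminal can derive ε.
No non-terminals are nullable.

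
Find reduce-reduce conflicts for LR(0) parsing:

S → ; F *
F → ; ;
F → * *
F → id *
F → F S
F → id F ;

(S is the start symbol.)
A reduce-reduce conflict occurs when an LR(0) state has two complete items [A → α .] and [B → β .] — both call for a reduction, and with no lookahead the parser cannot choose between them.

Augment with S' → S and build the canonical LR(0) collection (I0 = CLOSURE({[S' → . S]}), then GOTO on every symbol after a dot until no new states appear). It has 14 states:
  I0: { [S → . ; F *], [S' → . S] }  — shift
  I1: { [F → . * *], [F → . ; ;], [F → . F S], [F → . id *], [F → . id F ;], [S → ; . F *] }  — shift
  I2: { [S' → S .] }  — accept
  I3: { [F → * . *] }  — shift
  I4: { [F → ; . ;] }  — shift
  I5: { [F → F . S], [S → . ; F *], [S → ; F . *] }  — shift
  I6: { [F → . * *], [F → . ; ;], [F → . F S], [F → . id *], [F → . id F ;], [F → id . *], [F → id . F ;] }  — shift
  I7: { [F → * . *], [F → id * .] }  — shift, reduce
  I8: { [F → F . S], [F → id F . ;], [S → . ; F *] }  — shift
  I9: { [F → . * *], [F → . ; ;], [F → . F S], [F → . id *], [F → . id F ;], [F → id F ; .], [S → ; . F *] }  — shift, reduce
  I10: { [F → F S .] }  — reduce
  I11: { [F → * * .] }  — reduce
  I12: { [S → ; F * .] }  — reduce
  I13: { [F → ; ; .] }  — reduce

No state contains more than one complete item.

Answer: No reduce-reduce conflicts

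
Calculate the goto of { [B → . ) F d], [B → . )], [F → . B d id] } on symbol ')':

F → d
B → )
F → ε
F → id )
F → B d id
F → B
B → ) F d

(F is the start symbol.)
{ [B → ) . F d], [B → ) .], [B → . ) F d], [B → . )], [F → . B d id], [F → . B], [F → . d], [F → . id )], [F → .] }

GOTO(I, ')') = CLOSURE({ [A → αX.β] : [A → α.Xβ] ∈ I, X = ')' })

Items with dot before ')', with the dot advanced:
  [B → . )] → [B → ) .]
  [B → . ) F d] → [B → ) . F d]
Closure of the advanced items:
  [B → ) . F d] has the dot before F: add [F → . d], [F → .], [F → . id )], [F → . B d id], [F → . B]
  [F → . B d id] has the dot before B: add [B → . )], [B → . ) F d]

GOTO = { [B → ) . F d], [B → ) .], [B → . ) F d], [B → . )], [F → . B d id], [F → . B], [F → . d], [F → . id )], [F → .] }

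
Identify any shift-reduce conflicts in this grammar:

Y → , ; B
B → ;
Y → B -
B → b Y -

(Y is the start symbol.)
Augment with Y' → Y and build the canonical LR(0) collection (I0 = CLOSURE({[Y' → . Y]}), then GOTO on every symbol after a dot until no new states appear). It has 11 states:
  I0: { [B → . ;], [B → . b Y -], [Y → . , ; B], [Y → . B -], [Y' → . Y] }  — shift
  I1: { [Y → , . ; B] }  — shift
  I2: { [B → ; .] }  — reduce
  I3: { [Y → B . -] }  — shift
  I4: { [Y' → Y .] }  — accept
  I5: { [B → . ;], [B → . b Y -], [B → b . Y -], [Y → . , ; B], [Y → . B -] }  — shift
  I6: { [B → b Y . -] }  — shift
  I7: { [B → b Y - .] }  — reduce
  I8: { [Y → B - .] }  — reduce
  I9: { [B → . ;], [B → . b Y -], [Y → , ; . B] }  — shift
  I10: { [Y → , ; B .] }  — reduce

No state contains both a complete item and a shift item.

Answer: No shift-reduce conflicts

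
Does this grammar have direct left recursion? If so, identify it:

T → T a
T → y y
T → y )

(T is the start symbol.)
Yes, T is left-recursive

Direct left recursion occurs when N → N α for some non-terminal N (the right-hand side begins with the left-hand side itself).

T → T a: LEFT RECURSIVE (starts with T)
T → y y: starts with y
T → y ): starts with y

The grammar has direct left recursion on: T.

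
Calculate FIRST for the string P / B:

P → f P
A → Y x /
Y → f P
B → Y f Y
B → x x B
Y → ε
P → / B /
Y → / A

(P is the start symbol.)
FIRST sets of the non-terminals involved (from the grammar, by fixed-point iteration):
  FIRST(P) = { '/', 'f' }

To compute FIRST(P / B), process the symbols left to right:
Symbol P is a non-terminal. Add FIRST(P) \ {ε} = { '/', 'f' }
P is not nullable (ε ∉ FIRST(P)), so stop here.
FIRST(P / B) = { '/', 'f' }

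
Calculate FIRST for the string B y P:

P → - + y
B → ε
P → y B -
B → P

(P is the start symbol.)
FIRST sets of the non-terminals involved (from the grammar, by fixed-point iteration):
  FIRST(B) = { '-', 'y', ε }

To compute FIRST(B y P), process the symbols left to right:
Symbol B is a non-terminal. Add FIRST(B) \ {ε} = { '-', 'y' }
B is nullable (ε ∈ FIRST(B)), continue to the next symbol.
Symbol y is a terminal. Add 'y' and stop.
FIRST(B y P) = { '-', 'y' }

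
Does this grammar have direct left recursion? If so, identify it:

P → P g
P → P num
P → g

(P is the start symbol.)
Yes, P is left-recursive

P → P g: LEFT RECURSIVE (starts with P)
P → P num: LEFT RECURSIVE (starts with P)
P → g: starts with g

The grammar has direct left recursion on: P.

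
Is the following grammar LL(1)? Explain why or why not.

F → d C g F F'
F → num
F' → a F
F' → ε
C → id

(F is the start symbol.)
No. Predict set conflict for F': { 'a' }

A grammar is LL(1) if for each non-terminal N with multiple productions, the predict sets of those productions are pairwise disjoint, where PREDICT(N → α) = (FIRST(α) \ {ε}) ∪ (FOLLOW(N) if α ⇒* ε).

Relevant sets:
  FOLLOW(F') = { $, 'a' }

For F:
  PREDICT(F → d C g F F') = { 'd' }
  PREDICT(F → num) = { 'num' }
For F':
  PREDICT(F' → a F) = { 'a' }
  PREDICT(F' → ε) = { $, 'a' }
C has a single production, so nothing to check there.

Conflict found: Predict set conflict for F': { 'a' }
The grammar is NOT LL(1).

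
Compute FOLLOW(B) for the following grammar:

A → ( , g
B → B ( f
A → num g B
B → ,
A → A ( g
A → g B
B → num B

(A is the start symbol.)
To compute FOLLOW(B), find every occurrence of B on a right-hand side N → α B β: add FIRST(β) \ {ε}, and if β is empty or nullable also add FOLLOW(N). Iterate to a fixed point.

In B → B ( f: B is followed by '(' f, add FIRST('(' f) \ {ε} = { '(' }
In A → num g B: B is at the end, add FOLLOW(A)
In A → g B: B is at the end, add FOLLOW(A)
In B → num B: B is at the end; this adds FOLLOW(B) to itself — nothing new

The FOLLOW sets referred to above (computed the same way, to a fixed point):
  FOLLOW(A) = { $, '(' }

Taking the union: FOLLOW(B) = { $, '(' }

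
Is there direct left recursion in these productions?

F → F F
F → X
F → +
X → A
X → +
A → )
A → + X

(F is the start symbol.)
Yes, F is left-recursive

Direct left recursion occurs when N → N α for some non-terminal N (the right-hand side begins with the left-hand side itself).

F → F F: LEFT RECURSIVE (starts with F)
F → X: starts with X
F → +: starts with '+'
X → A: starts with A
X → +: starts with '+'
A → ): starts with ')'
A → + X: starts with '+'

The grammar has direct left recursion on: F.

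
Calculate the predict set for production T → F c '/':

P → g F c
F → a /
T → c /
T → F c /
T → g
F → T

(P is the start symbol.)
{ 'a', 'c', 'g' }

PREDICT(T → F c '/') = (FIRST(RHS) \ {ε}) ∪ (FOLLOW(T) if ε ∈ FIRST(RHS), i.e. RHS ⇒* ε)
FIRST(F) = { 'a', 'c', 'g' }
FIRST(F c '/') = { 'a', 'c', 'g' }
ε ∉ FIRST(F c '/'), so FOLLOW(T) is not added.
PREDICT(T → F c '/') = { 'a', 'c', 'g' }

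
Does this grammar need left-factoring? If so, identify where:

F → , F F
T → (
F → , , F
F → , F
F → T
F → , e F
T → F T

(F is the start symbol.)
Yes, F has productions with common prefix ','

Left-factoring is needed when two productions for the same non-terminal
share a common prefix on the right-hand side.

Productions for F:
  F → , F F
  F → , , F
  F → , F
  F → T
  F → , e F
Productions for T:
  T → (
  T → F T

Found common prefix ',' in productions for F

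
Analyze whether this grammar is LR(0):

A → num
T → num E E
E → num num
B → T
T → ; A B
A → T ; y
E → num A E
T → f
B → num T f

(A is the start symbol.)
A grammar is LR(0) if no state in the canonical LR(0) collection has:
  - both a shift item (dot before a terminal) and a complete item (shift-reduce conflict), or
  - two or more complete items (reduce-reduce conflict; the accept item [A' → A .] counts as a complete item here).

Augment with A' → A and build the canonical LR(0) collection (I0 = CLOSURE({[A' → . A]}), then GOTO on every symbol after a dot until no new states appear). It has 22 states:
  I0: { [A → . T ; y], [A → . num], [A' → . A], [T → . ; A B], [T → . f], [T → . num E E] }  — shift
  I1: { [A → . T ; y], [A → . num], [T → . ; A B], [T → . f], [T → . num E E], [T → ; . A B] }  — shift
  I2: { [A' → A .] }  — accept
  I3: { [A → T . ; y] }  — shift
  I4: { [T → f .] }  — reduce
  I5: { [A → num .], [E → . num A E], [E → . num num], [T → num . E E] }  — shift, reduce
  I6: { [E → . num A E], [E → . num num], [T → num E . E] }  — shift
  I7: { [A → . T ; y], [A → . num], [E → num . A E], [E → num . num], [T → . ; A B], [T → . f], [T → . num E E] }  — shift
  I8: { [E → . num A E], [E → . num num], [E → num A . E] }  — shift
  I9: { [A → num .], [E → . num A E], [E → . num num], [E → num num .], [T → num . E E] }  — shift, 2 reduces
  I10: { [E → num A E .] }  — reduce
  I11: { [T → num E E .] }  — reduce
  I12: { [A → T ; . y] }  — shift
  I13: { [A → T ; y .] }  — reduce
  I14: { [B → . T], [B → . num T f], [T → . ; A B], [T → . f], [T → . num E E], [T → ; A . B] }  — shift
  I15: { [T → ; A B .] }  — reduce
  I16: { [B → T .] }  — reduce
  I17: { [B → num . T f], [E → . num A E], [E → . num num], [T → . ; A B], [T → . f], [T → . num E E], [T → num . E E] }  — shift
  I18: { [B → num T . f] }  — shift
  I19: { [A → . T ; y], [A → . num], [E → . num A E], [E → . num num], [E → num . A E], [E → num . num], [T → . ; A B], [T → . f], [T → . num E E], [T → num . E E] }  — shift
  I20: { [A → . T ; y], [A → . num], [A → num .], [E → . num A E], [E → . num num], [E → num . A E], [E → num . num], [E → num num .], [T → . ; A B], [T → . f], [T → . num E E], [T → num . E E] }  — shift, 2 reduces
  I21: { [B → num T f .] }  — reduce

Conflict in state I5:
  Shift-reduce conflict between [A → num .] and [E → . num A E]
So the grammar is NOT LR(0).

Answer: No. Shift-reduce conflict between [A → num .] and [E → . num A E]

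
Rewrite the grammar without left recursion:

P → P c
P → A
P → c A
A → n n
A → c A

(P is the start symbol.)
P is directly left-recursive. The standard transformation for
  A → A α₁ | ... | A α_m | β₁ | ... | β_n
is
  A  → β₁ A' | ... | β_n A'
  A' → α₁ A' | ... | α_m A' | ε

P → A becomes P → A P'
P → c A becomes P → c A P'
P → P c becomes P' → c P'
Add P' → ε

Productions for other non-terminals are unchanged:
  A → n n
  A → c A

Resulting grammar:
P → A P'
P → c A P'
P' → c P'
P' → ε
A → n n
A → c A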